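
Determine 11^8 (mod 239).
20

Repeated squaring. Binary of 8 = 1000.
11^1 ≡ 11 (mod 239); 11^2 ≡ 121 (mod 239); 11^4 ≡ 62 (mod 239); 11^8 ≡ 20 (mod 239)
11^8 = 11^8 ≡ 20 (mod 239)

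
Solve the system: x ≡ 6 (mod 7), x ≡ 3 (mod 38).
41

Using Chinese Remainder Theorem:
M = 7 × 38 = 266
M1 = 38, M2 = 7
y1 = 38^(-1) mod 7 = 5
y2 = 7^(-1) mod 38 = 11
x = (6×38×5 + 3×7×11) mod 266 = 41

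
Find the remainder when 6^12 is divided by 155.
1

Repeated squaring. Binary of 12 = 1100.
6^1 ≡ 6 (mod 155); 6^2 ≡ 36 (mod 155); 6^4 ≡ 56 (mod 155); 6^8 ≡ 36 (mod 155)
6^12 = 6^4 × 6^8 ≡ 1 (mod 155)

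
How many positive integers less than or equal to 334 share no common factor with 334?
166

334 = 2 × 167
φ(n) = n × ∏(1 - 1/p) for each prime p dividing n
φ(334) = 334 × (1 - 1/2) × (1 - 1/167) = 166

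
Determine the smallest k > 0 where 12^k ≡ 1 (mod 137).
136

137 is prime, so ord(12) divides φ(137) = 136.
Divisors of 136: 1, 2, 4, 8, 17, 34, 68, 136.
Repeated squaring: 12^1 ≡ 12, 12^2 ≡ 7, 12^4 ≡ 49, 12^8 ≡ 72, 12^16 ≡ 115, 12^32 ≡ 73, 12^64 ≡ 123, 12^128 ≡ 59 (mod 137).
Test 12^d mod 137 for each divisor d in increasing order:
12^1 ≡ 12
12^2 ≡ 7
12^4 ≡ 49
12^8 ≡ 72
12^17 = 12^16·12^1 ≡ 10
12^34 = 12^32·12^2 ≡ 100
12^68 = 12^64·12^4 ≡ 136
12^136 = 12^128·12^8 ≡ 1  ← first divisor giving 1
The order is 136.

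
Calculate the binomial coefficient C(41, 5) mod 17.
4

Using Lucas' theorem:
Write n=41 and k=5 in base 17:
n in base 17: [2, 7]
k in base 17: [0, 5]
C(41,5) mod 17 = ∏ C(n_i, k_i) mod 17
Digit binomials (mod 17): C(2,0) = 1; C(7,5) = 21 ≡ 4
Product: 1 × 4 = 4 ≡ 4 (mod 17)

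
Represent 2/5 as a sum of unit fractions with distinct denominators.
1/3 + 1/15

Greedy algorithm:
2/5: ceiling(5/2) = 3, use 1/3
1/15: ceiling(15/1) = 15, use 1/15
Result: 2/5 = 1/3 + 1/15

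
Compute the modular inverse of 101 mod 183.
29

gcd(101, 183) = 1, so the inverse exists.
Extended Euclidean algorithm on (183, 101):
183 = 1 × 101 + 82  ⟹  82 = (1)·183 + (-1)·101
101 = 1 × 82 + 19  ⟹  19 = (-1)·183 + (2)·101
82 = 4 × 19 + 6  ⟹  6 = (5)·183 + (-9)·101
19 = 3 × 6 + 1  ⟹  1 = (-16)·183 + (29)·101
So (29)·101 ≡ 1 (mod 183), i.e. 101^(-1) ≡ 29 (mod 183).
Check: 101 × 29 = 2929 ≡ 1 (mod 183)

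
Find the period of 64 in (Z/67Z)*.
11

67 is prime, so ord(64) divides φ(67) = 66.
Divisors of 66: 1, 2, 3, 6, 11, 22, 33, 66.
Repeated squaring: 64^1 ≡ 64, 64^2 ≡ 9, 64^4 ≡ 14, 64^8 ≡ 62, 64^16 ≡ 25, 64^32 ≡ 22, 64^64 ≡ 15 (mod 67).
Test 64^d mod 67 for each divisor d in increasing order:
64^1 ≡ 64
64^2 ≡ 9
64^3 = 64^2·64^1 ≡ 40
64^6 = 64^4·64^2 ≡ 59
64^11 = 64^8·64^2·64^1 ≡ 1  ← first divisor giving 1
The order is 11.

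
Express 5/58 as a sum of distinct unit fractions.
1/12 + 1/348

Greedy algorithm:
5/58: ceiling(58/5) = 12, use 1/12
1/348: ceiling(348/1) = 348, use 1/348
Result: 5/58 = 1/12 + 1/348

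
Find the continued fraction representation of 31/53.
[0; 1, 1, 2, 2, 4]

Euclidean algorithm steps:
31 = 0 × 53 + 31
53 = 1 × 31 + 22
31 = 1 × 22 + 9
22 = 2 × 9 + 4
9 = 2 × 4 + 1
4 = 4 × 1 + 0
Continued fraction: [0; 1, 1, 2, 2, 4]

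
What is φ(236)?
116

236 = 2^2 × 59
φ(n) = n × ∏(1 - 1/p) for each prime p dividing n
φ(236) = 236 × (1 - 1/2) × (1 - 1/59) = 116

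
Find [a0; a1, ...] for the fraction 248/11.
[22; 1, 1, 5]

Euclidean algorithm steps:
248 = 22 × 11 + 6
11 = 1 × 6 + 5
6 = 1 × 5 + 1
5 = 5 × 1 + 0
Continued fraction: [22; 1, 1, 5]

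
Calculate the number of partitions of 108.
483502844

p(n) counts ways to write n as a sum of positive integers (order ignored).
Euler's pentagonal recurrence: p(k) = p(k-1) + p(k-2) - p(k-5) - p(k-7) + p(k-12) + p(k-15) - ... (offsets j(3j∓1)/2, signs ++--, p(0)=1, p(<0)=0).
DP table for k = 0..107: p(0)=1, p(1)=1, p(2)=2, p(3)=3, p(4)=5, p(5)=7, p(6)=11, p(7)=15, p(8)=22, p(9)=30, p(10)=42, p(11)=56, p(12)=77, p(13)=101, p(14)=135, p(15)=176, p(16)=231, p(17)=297, p(18)=385, p(19)=490, p(20)=627, p(21)=792, p(22)=1002, p(23)=1255, p(24)=1575, p(25)=1958, p(26)=2436, p(27)=3010, p(28)=3718, p(29)=4565, p(30)=5604, p(31)=6842, p(32)=8349, p(33)=10143, p(34)=12310, p(35)=14883, p(36)=17977, p(37)=21637, p(38)=26015, p(39)=31185, p(40)=37338, p(41)=44583, p(42)=53174, p(43)=63261, p(44)=75175, p(45)=89134, p(46)=105558, p(47)=124754, p(48)=147273, p(49)=173525, p(50)=204226, p(51)=239943, p(52)=281589, p(53)=329931, p(54)=386155, p(55)=451276, p(56)=526823, p(57)=614154, p(58)=715220, p(59)=831820, p(60)=966467, p(61)=1121505, p(62)=1300156, p(63)=1505499, p(64)=1741630, p(65)=2012558, p(66)=2323520, p(67)=2679689, p(68)=3087735, p(69)=3554345, p(70)=4087968, p(71)=4697205, p(72)=5392783, p(73)=6185689, p(74)=7089500, p(75)=8118264, p(76)=9289091, p(77)=10619863, p(78)=12132164, p(79)=13848650, p(80)=15796476, p(81)=18004327, p(82)=20506255, p(83)=23338469, p(84)=26543660, p(85)=30167357, p(86)=34262962, p(87)=38887673, p(88)=44108109, p(89)=49995925, p(90)=56634173, p(91)=64112359, p(92)=72533807, p(93)=82010177, p(94)=92669720, p(95)=104651419, p(96)=118114304, p(97)=133230930, p(98)=150198136, p(99)=169229875, p(100)=190569292, p(101)=214481126, p(102)=241265379, p(103)=271248950, p(104)=304801365, p(105)=342325709, p(106)=384276336, p(107)=431149389.
Final step: p(108) = p(107) + p(106) - p(103) - p(101) + p(96) + p(93) - p(86) - p(82) + p(73) + p(68) - p(57) - p(51) + p(38) + p(31) - p(16) - p(8)
= 431149389 + 384276336 - 271248950 - 214481126 + 118114304 + 82010177 - 34262962 - 20506255 + 6185689 + 3087735 - 614154 - 239943 + 26015 + 6842 - 231 - 22
= 483502844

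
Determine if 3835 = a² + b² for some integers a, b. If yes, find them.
Not possible

Factorization: 3835 = 5 × 13 × 59
By Fermat: n is sum of two squares iff every prime p ≡ 3 (mod 4) appears to even power.
Prime(s) ≡ 3 (mod 4) with odd exponent: [(59, 1)]
Therefore 3835 cannot be expressed as a² + b².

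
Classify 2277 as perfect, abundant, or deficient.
deficient

Proper divisors of 2277: sum = 1 + 3 + 9 + 11 + 23 + 33 + 69 + 99 + 207 + 253 + 759 = 1467
Since 1467 < 2277, 2277 is deficient.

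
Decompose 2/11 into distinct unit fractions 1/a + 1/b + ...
1/6 + 1/66

Greedy algorithm:
2/11: ceiling(11/2) = 6, use 1/6
1/66: ceiling(66/1) = 66, use 1/66
Result: 2/11 = 1/6 + 1/66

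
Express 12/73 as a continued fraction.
[0; 6, 12]

Euclidean algorithm steps:
12 = 0 × 73 + 12
73 = 6 × 12 + 1
12 = 12 × 1 + 0
Continued fraction: [0; 6, 12]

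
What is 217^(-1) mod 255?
208

gcd(217, 255) = 1, so the inverse exists.
Extended Euclidean algorithm on (255, 217):
255 = 1 × 217 + 38  ⟹  38 = (1)·255 + (-1)·217
217 = 5 × 38 + 27  ⟹  27 = (-5)·255 + (6)·217
38 = 1 × 27 + 11  ⟹  11 = (6)·255 + (-7)·217
27 = 2 × 11 + 5  ⟹  5 = (-17)·255 + (20)·217
11 = 2 × 5 + 1  ⟹  1 = (40)·255 + (-47)·217
So (-47)·217 ≡ 1 (mod 255), i.e. 217^(-1) ≡ -47 ≡ 208 (mod 255).
Check: 217 × 208 = 45136 ≡ 1 (mod 255)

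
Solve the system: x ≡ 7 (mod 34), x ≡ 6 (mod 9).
177

Using Chinese Remainder Theorem:
M = 34 × 9 = 306
M1 = 9, M2 = 34
y1 = 9^(-1) mod 34 = 19
y2 = 34^(-1) mod 9 = 4
x = (7×9×19 + 6×34×4) mod 306 = 177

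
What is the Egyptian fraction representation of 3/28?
1/10 + 1/140

Greedy algorithm:
3/28: ceiling(28/3) = 10, use 1/10
1/140: ceiling(140/1) = 140, use 1/140
Result: 3/28 = 1/10 + 1/140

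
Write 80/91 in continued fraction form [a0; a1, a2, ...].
[0; 1, 7, 3, 1, 2]

Euclidean algorithm steps:
80 = 0 × 91 + 80
91 = 1 × 80 + 11
80 = 7 × 11 + 3
11 = 3 × 3 + 2
3 = 1 × 2 + 1
2 = 2 × 1 + 0
Continued fraction: [0; 1, 7, 3, 1, 2]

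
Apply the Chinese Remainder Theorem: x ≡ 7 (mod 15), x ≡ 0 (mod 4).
52

Using Chinese Remainder Theorem:
M = 15 × 4 = 60
M1 = 4, M2 = 15
y1 = 4^(-1) mod 15 = 4
y2 = 15^(-1) mod 4 = 3
x = (7×4×4 + 0×15×3) mod 60 = 52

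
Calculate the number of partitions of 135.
9035836076

p(n) counts ways to write n as a sum of positive integers (order ignored).
Euler's pentagonal recurrence: p(k) = p(k-1) + p(k-2) - p(k-5) - p(k-7) + p(k-12) + p(k-15) - ... (offsets j(3j∓1)/2, signs ++--, p(0)=1, p(<0)=0).
DP table for k = 0..134: p(0)=1, p(1)=1, p(2)=2, p(3)=3, p(4)=5, p(5)=7, p(6)=11, p(7)=15, p(8)=22, p(9)=30, p(10)=42, p(11)=56, p(12)=77, p(13)=101, p(14)=135, p(15)=176, p(16)=231, p(17)=297, p(18)=385, p(19)=490, p(20)=627, p(21)=792, p(22)=1002, p(23)=1255, p(24)=1575, p(25)=1958, p(26)=2436, p(27)=3010, p(28)=3718, p(29)=4565, p(30)=5604, p(31)=6842, p(32)=8349, p(33)=10143, p(34)=12310, p(35)=14883, p(36)=17977, p(37)=21637, p(38)=26015, p(39)=31185, p(40)=37338, p(41)=44583, p(42)=53174, p(43)=63261, p(44)=75175, p(45)=89134, p(46)=105558, p(47)=124754, p(48)=147273, p(49)=173525, p(50)=204226, p(51)=239943, p(52)=281589, p(53)=329931, p(54)=386155, p(55)=451276, p(56)=526823, p(57)=614154, p(58)=715220, p(59)=831820, p(60)=966467, p(61)=1121505, p(62)=1300156, p(63)=1505499, p(64)=1741630, p(65)=2012558, p(66)=2323520, p(67)=2679689, p(68)=3087735, p(69)=3554345, p(70)=4087968, p(71)=4697205, p(72)=5392783, p(73)=6185689, p(74)=7089500, p(75)=8118264, p(76)=9289091, p(77)=10619863, p(78)=12132164, p(79)=13848650, p(80)=15796476, p(81)=18004327, p(82)=20506255, p(83)=23338469, p(84)=26543660, p(85)=30167357, p(86)=34262962, p(87)=38887673, p(88)=44108109, p(89)=49995925, p(90)=56634173, p(91)=64112359, p(92)=72533807, p(93)=82010177, p(94)=92669720, p(95)=104651419, p(96)=118114304, p(97)=133230930, p(98)=150198136, p(99)=169229875, p(100)=190569292, p(101)=214481126, p(102)=241265379, p(103)=271248950, p(104)=304801365, p(105)=342325709, p(106)=384276336, p(107)=431149389, p(108)=483502844, p(109)=541946240, p(110)=607163746, p(111)=679903203, p(112)=761002156, p(113)=851376628, p(114)=952050665, p(115)=1064144451, p(116)=1188908248, p(117)=1327710076, p(118)=1482074143, p(119)=1653668665, p(120)=1844349560, p(121)=2056148051, p(122)=2291320912, p(123)=2552338241, p(124)=2841940500, p(125)=3163127352, p(126)=3519222692, p(127)=3913864295, p(128)=4351078600, p(129)=4835271870, p(130)=5371315400, p(131)=5964539504, p(132)=6620830889, p(133)=7346629512, p(134)=8149040695.
Final step: p(135) = p(134) + p(133) - p(130) - p(128) + p(123) + p(120) - p(113) - p(109) + p(100) + p(95) - p(84) - p(78) + p(65) + p(58) - p(43) - p(35) + p(18) + p(9)
= 8149040695 + 7346629512 - 5371315400 - 4351078600 + 2552338241 + 1844349560 - 851376628 - 541946240 + 190569292 + 104651419 - 26543660 - 12132164 + 2012558 + 715220 - 63261 - 14883 + 385 + 30
= 9035836076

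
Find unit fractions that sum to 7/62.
1/9 + 1/558

Greedy algorithm:
7/62: ceiling(62/7) = 9, use 1/9
1/558: ceiling(558/1) = 558, use 1/558
Result: 7/62 = 1/9 + 1/558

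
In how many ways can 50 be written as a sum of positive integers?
204226

p(n) counts ways to write n as a sum of positive integers (order ignored).
Euler's pentagonal recurrence: p(k) = p(k-1) + p(k-2) - p(k-5) - p(k-7) + p(k-12) + p(k-15) - ... (offsets j(3j∓1)/2, signs ++--, p(0)=1, p(<0)=0).
DP table for k = 0..49: p(0)=1, p(1)=1, p(2)=2, p(3)=3, p(4)=5, p(5)=7, p(6)=11, p(7)=15, p(8)=22, p(9)=30, p(10)=42, p(11)=56, p(12)=77, p(13)=101, p(14)=135, p(15)=176, p(16)=231, p(17)=297, p(18)=385, p(19)=490, p(20)=627, p(21)=792, p(22)=1002, p(23)=1255, p(24)=1575, p(25)=1958, p(26)=2436, p(27)=3010, p(28)=3718, p(29)=4565, p(30)=5604, p(31)=6842, p(32)=8349, p(33)=10143, p(34)=12310, p(35)=14883, p(36)=17977, p(37)=21637, p(38)=26015, p(39)=31185, p(40)=37338, p(41)=44583, p(42)=53174, p(43)=63261, p(44)=75175, p(45)=89134, p(46)=105558, p(47)=124754, p(48)=147273, p(49)=173525.
Final step: p(50) = p(49) + p(48) - p(45) - p(43) + p(38) + p(35) - p(28) - p(24) + p(15) + p(10)
= 173525 + 147273 - 89134 - 63261 + 26015 + 14883 - 3718 - 1575 + 176 + 42
= 204226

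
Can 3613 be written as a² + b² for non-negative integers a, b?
42² + 43² (a=42, b=43)

Factorization: 3613 = 3613
By Fermat: n is sum of two squares iff every prime p ≡ 3 (mod 4) appears to even power.
All primes ≡ 3 (mod 4) appear to even power.
Search a = 0, 1, 2, … for 3613 - a² a perfect square: first hit at a = 42: 3613 - 1764 = 1849 = 43².
3613 = 42² + 43² = 1764 + 1849 ✓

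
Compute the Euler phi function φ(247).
216

247 = 13 × 19
φ(n) = n × ∏(1 - 1/p) for each prime p dividing n
φ(247) = 247 × (1 - 1/13) × (1 - 1/19) = 216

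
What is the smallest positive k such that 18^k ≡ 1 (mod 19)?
2

19 is prime, so ord(18) divides φ(19) = 18.
Divisors of 18: 1, 2, 3, 6, 9, 18.
Repeated squaring: 18^1 ≡ 18, 18^2 ≡ 1, 18^4 ≡ 1, 18^8 ≡ 1, 18^16 ≡ 1 (mod 19).
Test 18^d mod 19 for each divisor d in increasing order:
18^1 ≡ 18
18^2 ≡ 1  ← first divisor giving 1
The order is 2.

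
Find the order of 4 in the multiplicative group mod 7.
3

7 is prime, so ord(4) divides φ(7) = 6.
Divisors of 6: 1, 2, 3, 6.
Repeated squaring: 4^1 ≡ 4, 4^2 ≡ 2, 4^4 ≡ 4 (mod 7).
Test 4^d mod 7 for each divisor d in increasing order:
4^1 ≡ 4
4^2 ≡ 2
4^3 = 4^2·4^1 ≡ 1  ← first divisor giving 1
The order is 3.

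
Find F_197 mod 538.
23

Matrix identity: Q^n = [[F_(n+1), F_n], [F_n, F_(n-1)]] with Q = [[1,1],[1,0]].
n = 197 = 11000101₂. Square-and-multiply, entries mod 538:
Q^1 = [[1,1],[1,0]]
Q^3 = (Q^1)²·Q = [[3,2],[2,1]]
Q^6 = (Q^3)² = [[13,8],[8,5]]
Q^12 = (Q^6)² = [[233,144],[144,89]]
Q^24 = (Q^12)² = [[243,100],[100,143]]
Q^49 = (Q^24)²·Q = [[49,185],[185,402]]
Q^98 = (Q^49)² = [[42,45],[45,535]]
Q^197 = (Q^98)²·Q = [[164,23],[23,141]]
F_197 mod 538 = Q^197[0][1] = 23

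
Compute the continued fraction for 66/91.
[0; 1, 2, 1, 1, 1, 3, 2]

Euclidean algorithm steps:
66 = 0 × 91 + 66
91 = 1 × 66 + 25
66 = 2 × 25 + 16
25 = 1 × 16 + 9
16 = 1 × 9 + 7
9 = 1 × 7 + 2
7 = 3 × 2 + 1
2 = 2 × 1 + 0
Continued fraction: [0; 1, 2, 1, 1, 1, 3, 2]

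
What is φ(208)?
96

208 = 2^4 × 13
φ(n) = n × ∏(1 - 1/p) for each prime p dividing n
φ(208) = 208 × (1 - 1/2) × (1 - 1/13) = 96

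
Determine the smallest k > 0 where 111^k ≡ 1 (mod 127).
14

127 is prime, so ord(111) divides φ(127) = 126.
Divisors of 126: 1, 2, 3, 6, 7, 9, 14, 18, 21, 42, 63, 126.
Repeated squaring: 111^1 ≡ 111, 111^2 ≡ 2, 111^4 ≡ 4, 111^8 ≡ 16, 111^16 ≡ 2, 111^32 ≡ 4, 111^64 ≡ 16 (mod 127).
Test 111^d mod 127 for each divisor d in increasing order:
111^1 ≡ 111
111^2 ≡ 2
111^3 = 111^2·111^1 ≡ 95
111^6 = 111^4·111^2 ≡ 8
111^7 = 111^4·111^2·111^1 ≡ 126
111^9 = 111^8·111^1 ≡ 125
111^14 = 111^8·111^4·111^2 ≡ 1  ← first divisor giving 1
The order is 14.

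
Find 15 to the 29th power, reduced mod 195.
45

Repeated squaring. Binary of 29 = 11101.
15^1 ≡ 15 (mod 195); 15^2 ≡ 30 (mod 195); 15^4 ≡ 120 (mod 195); 15^8 ≡ 165 (mod 195); 15^16 ≡ 120 (mod 195)
15^29 = 15^1 × 15^4 × 15^8 × 15^16 ≡ 45 (mod 195)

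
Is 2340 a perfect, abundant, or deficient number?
abundant

Proper divisors of 2340: sum = 1 + 2 + 3 + 4 + 5 + 6 + 9 + 10 + ... + 468 + 585 + 780 + 1170 (35 divisors) = 5304
Since 5304 > 2340, 2340 is abundant.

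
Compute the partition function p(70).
4087968

p(n) counts ways to write n as a sum of positive integers (order ignored).
Euler's pentagonal recurrence: p(k) = p(k-1) + p(k-2) - p(k-5) - p(k-7) + p(k-12) + p(k-15) - ... (offsets j(3j∓1)/2, signs ++--, p(0)=1, p(<0)=0).
DP table for k = 0..69: p(0)=1, p(1)=1, p(2)=2, p(3)=3, p(4)=5, p(5)=7, p(6)=11, p(7)=15, p(8)=22, p(9)=30, p(10)=42, p(11)=56, p(12)=77, p(13)=101, p(14)=135, p(15)=176, p(16)=231, p(17)=297, p(18)=385, p(19)=490, p(20)=627, p(21)=792, p(22)=1002, p(23)=1255, p(24)=1575, p(25)=1958, p(26)=2436, p(27)=3010, p(28)=3718, p(29)=4565, p(30)=5604, p(31)=6842, p(32)=8349, p(33)=10143, p(34)=12310, p(35)=14883, p(36)=17977, p(37)=21637, p(38)=26015, p(39)=31185, p(40)=37338, p(41)=44583, p(42)=53174, p(43)=63261, p(44)=75175, p(45)=89134, p(46)=105558, p(47)=124754, p(48)=147273, p(49)=173525, p(50)=204226, p(51)=239943, p(52)=281589, p(53)=329931, p(54)=386155, p(55)=451276, p(56)=526823, p(57)=614154, p(58)=715220, p(59)=831820, p(60)=966467, p(61)=1121505, p(62)=1300156, p(63)=1505499, p(64)=1741630, p(65)=2012558, p(66)=2323520, p(67)=2679689, p(68)=3087735, p(69)=3554345.
Final step: p(70) = p(69) + p(68) - p(65) - p(63) + p(58) + p(55) - p(48) - p(44) + p(35) + p(30) - p(19) - p(13) + p(0)
= 3554345 + 3087735 - 2012558 - 1505499 + 715220 + 451276 - 147273 - 75175 + 14883 + 5604 - 490 - 101 + 1
= 4087968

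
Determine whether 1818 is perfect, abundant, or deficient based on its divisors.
abundant

Proper divisors of 1818: sum = 1 + 2 + 3 + 6 + 9 + 18 + 101 + 202 + 303 + 606 + 909 = 2160
Since 2160 > 1818, 1818 is abundant.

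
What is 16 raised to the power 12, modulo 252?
64

Repeated squaring. Binary of 12 = 1100.
16^1 ≡ 16 (mod 252); 16^2 ≡ 4 (mod 252); 16^4 ≡ 16 (mod 252); 16^8 ≡ 4 (mod 252)
16^12 = 16^4 × 16^8 ≡ 64 (mod 252)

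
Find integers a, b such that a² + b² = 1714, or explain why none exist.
25² + 33² (a=25, b=33)

Factorization: 1714 = 2 × 857
By Fermat: n is sum of two squares iff every prime p ≡ 3 (mod 4) appears to even power.
All primes ≡ 3 (mod 4) appear to even power.
Search a = 0, 1, 2, … for 1714 - a² a perfect square: first hit at a = 25: 1714 - 625 = 1089 = 33².
1714 = 25² + 33² = 625 + 1089 ✓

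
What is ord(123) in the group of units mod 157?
156

157 is prime, so ord(123) divides φ(157) = 156.
Divisors of 156: 1, 2, 3, 4, 6, 12, 13, 26, 39, 52, 78, 156.
Repeated squaring: 123^1 ≡ 123, 123^2 ≡ 57, 123^4 ≡ 109, 123^8 ≡ 106, 123^16 ≡ 89, 123^32 ≡ 71, 123^64 ≡ 17, 123^128 ≡ 132 (mod 157).
Test 123^d mod 157 for each divisor d in increasing order:
123^1 ≡ 123
123^2 ≡ 57
123^3 = 123^2·123^1 ≡ 103
123^4 ≡ 109
123^6 = 123^4·123^2 ≡ 90
123^12 = 123^8·123^4 ≡ 93
123^13 = 123^8·123^4·123^1 ≡ 135
123^26 = 123^16·123^8·123^2 ≡ 13
123^39 = 123^32·123^4·123^2·123^1 ≡ 28
123^52 = 123^32·123^16·123^4 ≡ 12
123^78 = 123^64·123^8·123^4·123^2 ≡ 156
123^156 = 123^128·123^16·123^8·123^4 ≡ 1  ← first divisor giving 1
The order is 156.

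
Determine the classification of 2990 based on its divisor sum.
abundant

Proper divisors of 2990: sum = 1 + 2 + 5 + 10 + 13 + 23 + 26 + 46 + 65 + 115 + 130 + 230 + 299 + 598 + 1495 = 3058
Since 3058 > 2990, 2990 is abundant.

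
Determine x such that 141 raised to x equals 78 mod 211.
64

Baby-step giant-step with step n = ⌈√211⌉ = 15.
Baby steps 141^j mod 211 (j:value) for j=0..14: 0:1, 1:141, 2:47, 3:86, 4:99, 5:33, 6:11, 7:74, 8:95, 9:102, 10:34, 11:152, 12:121, 13:181, 14:201.
Giant-step multiplier: 141^(-15) ≡ 141^(210-15) = 141^195 ≡ 63 (mod 211).
Giant steps γ_i = 78·63^i mod 211: γ_0=78, γ_1=61, γ_2=45, γ_3=92, γ_4=99 (in table at j=4).
x = i·n + j = 4·15 + 4 = 64.
Check: 141^64 ≡ 78 (mod 211).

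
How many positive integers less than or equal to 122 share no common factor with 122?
60

122 = 2 × 61
φ(n) = n × ∏(1 - 1/p) for each prime p dividing n
φ(122) = 122 × (1 - 1/2) × (1 - 1/61) = 60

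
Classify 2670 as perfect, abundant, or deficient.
abundant

Proper divisors of 2670: sum = 1 + 2 + 3 + 5 + 6 + 10 + 15 + 30 + 89 + 178 + 267 + 445 + 534 + 890 + 1335 = 3810
Since 3810 > 2670, 2670 is abundant.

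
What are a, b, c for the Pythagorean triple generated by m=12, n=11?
(23, 264, 265)

Euclid's formula: a = m² - n², b = 2mn, c = m² + n²
m = 12, n = 11
a = 12² - 11² = 144 - 121 = 23
b = 2 × 12 × 11 = 264
c = 12² + 11² = 144 + 121 = 265
Verification: 23² + 264² = 529 + 69696 = 70225 = 265² ✓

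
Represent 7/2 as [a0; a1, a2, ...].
[3; 2]

Euclidean algorithm steps:
7 = 3 × 2 + 1
2 = 2 × 1 + 0
Continued fraction: [3; 2]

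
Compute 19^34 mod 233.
8

Repeated squaring. Binary of 34 = 100010.
19^1 ≡ 19 (mod 233); 19^2 ≡ 128 (mod 233); 19^4 ≡ 74 (mod 233); 19^8 ≡ 117 (mod 233); 19^16 ≡ 175 (mod 233); 19^32 ≡ 102 (mod 233)
19^34 = 19^2 × 19^32 ≡ 8 (mod 233)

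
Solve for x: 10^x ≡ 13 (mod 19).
13

Baby-step giant-step with step n = ⌈√19⌉ = 5.
Baby steps 10^j mod 19 (j:value) for j=0..4: 0:1, 1:10, 2:5, 3:12, 4:6.
Giant-step multiplier: 10^(-5) ≡ 10^(18-5) = 10^13 ≡ 13 (mod 19).
Giant steps γ_i = 13·13^i mod 19: γ_0=13, γ_1=17, γ_2=12 (in table at j=3).
x = i·n + j = 2·5 + 3 = 13.
Check: 10^13 ≡ 13 (mod 19).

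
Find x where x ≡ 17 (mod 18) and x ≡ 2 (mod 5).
17

Using Chinese Remainder Theorem:
M = 18 × 5 = 90
M1 = 5, M2 = 18
y1 = 5^(-1) mod 18 = 11
y2 = 18^(-1) mod 5 = 2
x = (17×5×11 + 2×18×2) mod 90 = 17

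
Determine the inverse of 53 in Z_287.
65

gcd(53, 287) = 1, so the inverse exists.
Extended Euclidean algorithm on (287, 53):
287 = 5 × 53 + 22  ⟹  22 = (1)·287 + (-5)·53
53 = 2 × 22 + 9  ⟹  9 = (-2)·287 + (11)·53
22 = 2 × 9 + 4  ⟹  4 = (5)·287 + (-27)·53
9 = 2 × 4 + 1  ⟹  1 = (-12)·287 + (65)·53
So (65)·53 ≡ 1 (mod 287), i.e. 53^(-1) ≡ 65 (mod 287).
Check: 53 × 65 = 3445 ≡ 1 (mod 287)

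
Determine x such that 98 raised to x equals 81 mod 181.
164

Baby-step giant-step with step n = ⌈√181⌉ = 14.
Baby steps 98^j mod 181 (j:value) for j=0..13: 0:1, 1:98, 2:11, 3:173, 4:121, 5:93, 6:64, 7:118, 8:161, 9:31, 10:142, 11:160, 12:114, 13:131.
Giant-step multiplier: 98^(-14) ≡ 98^(180-14) = 98^166 ≡ 167 (mod 181).
Giant steps γ_i = 81·167^i mod 181: γ_0=81, γ_1=133, γ_2=129, γ_3=4, γ_4=125, γ_5=60, γ_6=65, γ_7=176, γ_8=70, γ_9=106, γ_10=145, γ_11=142 (in table at j=10).
x = i·n + j = 11·14 + 10 = 164.
Check: 98^164 ≡ 81 (mod 181).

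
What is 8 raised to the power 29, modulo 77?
29

Repeated squaring. Binary of 29 = 11101.
8^1 ≡ 8 (mod 77); 8^2 ≡ 64 (mod 77); 8^4 ≡ 15 (mod 77); 8^8 ≡ 71 (mod 77); 8^16 ≡ 36 (mod 77)
8^29 = 8^1 × 8^4 × 8^8 × 8^16 ≡ 29 (mod 77)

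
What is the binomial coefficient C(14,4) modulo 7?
0

Using Lucas' theorem:
Write n=14 and k=4 in base 7:
n in base 7: [2, 0]
k in base 7: [0, 4]
C(14,4) mod 7 = ∏ C(n_i, k_i) mod 7
Digit binomials (mod 7): C(2,0) = 1; C(0,4) = 0 (k_i > n_i)
Product: 1 × 0 = 0 ≡ 0 (mod 7)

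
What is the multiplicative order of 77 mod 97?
32

97 is prime, so ord(77) divides φ(97) = 96.
Divisors of 96: 1, 2, 3, 4, 6, 8, 12, 16, 24, 32, 48, 96.
Repeated squaring: 77^1 ≡ 77, 77^2 ≡ 12, 77^4 ≡ 47, 77^8 ≡ 75, 77^16 ≡ 96, 77^32 ≡ 1, 77^64 ≡ 1 (mod 97).
Test 77^d mod 97 for each divisor d in increasing order:
77^1 ≡ 77
77^2 ≡ 12
77^3 = 77^2·77^1 ≡ 51
77^4 ≡ 47
77^6 = 77^4·77^2 ≡ 79
77^8 ≡ 75
77^12 = 77^8·77^4 ≡ 33
77^16 ≡ 96
77^24 = 77^16·77^8 ≡ 22
77^32 ≡ 1  ← first divisor giving 1
The order is 32.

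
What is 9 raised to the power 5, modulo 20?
9

Repeated squaring. Binary of 5 = 101.
9^1 ≡ 9 (mod 20); 9^2 ≡ 1 (mod 20); 9^4 ≡ 1 (mod 20)
9^5 = 9^1 × 9^4 ≡ 9 (mod 20)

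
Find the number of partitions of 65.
2012558

p(n) counts ways to write n as a sum of positive integers (order ignored).
Euler's pentagonal recurrence: p(k) = p(k-1) + p(k-2) - p(k-5) - p(k-7) + p(k-12) + p(k-15) - ... (offsets j(3j∓1)/2, signs ++--, p(0)=1, p(<0)=0).
DP table for k = 0..64: p(0)=1, p(1)=1, p(2)=2, p(3)=3, p(4)=5, p(5)=7, p(6)=11, p(7)=15, p(8)=22, p(9)=30, p(10)=42, p(11)=56, p(12)=77, p(13)=101, p(14)=135, p(15)=176, p(16)=231, p(17)=297, p(18)=385, p(19)=490, p(20)=627, p(21)=792, p(22)=1002, p(23)=1255, p(24)=1575, p(25)=1958, p(26)=2436, p(27)=3010, p(28)=3718, p(29)=4565, p(30)=5604, p(31)=6842, p(32)=8349, p(33)=10143, p(34)=12310, p(35)=14883, p(36)=17977, p(37)=21637, p(38)=26015, p(39)=31185, p(40)=37338, p(41)=44583, p(42)=53174, p(43)=63261, p(44)=75175, p(45)=89134, p(46)=105558, p(47)=124754, p(48)=147273, p(49)=173525, p(50)=204226, p(51)=239943, p(52)=281589, p(53)=329931, p(54)=386155, p(55)=451276, p(56)=526823, p(57)=614154, p(58)=715220, p(59)=831820, p(60)=966467, p(61)=1121505, p(62)=1300156, p(63)=1505499, p(64)=1741630.
Final step: p(65) = p(64) + p(63) - p(60) - p(58) + p(53) + p(50) - p(43) - p(39) + p(30) + p(25) - p(14) - p(8)
= 1741630 + 1505499 - 966467 - 715220 + 329931 + 204226 - 63261 - 31185 + 5604 + 1958 - 135 - 22
= 2012558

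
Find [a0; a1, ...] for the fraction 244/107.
[2; 3, 1, 1, 3, 4]

Euclidean algorithm steps:
244 = 2 × 107 + 30
107 = 3 × 30 + 17
30 = 1 × 17 + 13
17 = 1 × 13 + 4
13 = 3 × 4 + 1
4 = 4 × 1 + 0
Continued fraction: [2; 3, 1, 1, 3, 4]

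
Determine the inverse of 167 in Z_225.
128

gcd(167, 225) = 1, so the inverse exists.
Extended Euclidean algorithm on (225, 167):
225 = 1 × 167 + 58  ⟹  58 = (1)·225 + (-1)·167
167 = 2 × 58 + 51  ⟹  51 = (-2)·225 + (3)·167
58 = 1 × 51 + 7  ⟹  7 = (3)·225 + (-4)·167
51 = 7 × 7 + 2  ⟹  2 = (-23)·225 + (31)·167
7 = 3 × 2 + 1  ⟹  1 = (72)·225 + (-97)·167
So (-97)·167 ≡ 1 (mod 225), i.e. 167^(-1) ≡ -97 ≡ 128 (mod 225).
Check: 167 × 128 = 21376 ≡ 1 (mod 225)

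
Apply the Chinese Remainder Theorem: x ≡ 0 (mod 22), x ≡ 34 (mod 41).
198

Using Chinese Remainder Theorem:
M = 22 × 41 = 902
M1 = 41, M2 = 22
y1 = 41^(-1) mod 22 = 7
y2 = 22^(-1) mod 41 = 28
x = (0×41×7 + 34×22×28) mod 902 = 198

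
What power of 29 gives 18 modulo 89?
54

Baby-step giant-step with step n = ⌈√89⌉ = 10.
Baby steps 29^j mod 89 (j:value) for j=0..9: 0:1, 1:29, 2:40, 3:3, 4:87, 5:31, 6:9, 7:83, 8:4, 9:27.
Giant-step multiplier: 29^(-10) ≡ 29^(88-10) = 29^78 ≡ 84 (mod 89).
Giant steps γ_i = 18·84^i mod 89: γ_0=18, γ_1=88, γ_2=5, γ_3=64, γ_4=36, γ_5=87 (in table at j=4).
x = i·n + j = 5·10 + 4 = 54.
Check: 29^54 ≡ 18 (mod 89).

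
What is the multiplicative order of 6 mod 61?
60

61 is prime, so ord(6) divides φ(61) = 60.
Divisors of 60: 1, 2, 3, 4, 5, 6, 10, 12, 15, 20, 30, 60.
Repeated squaring: 6^1 ≡ 6, 6^2 ≡ 36, 6^4 ≡ 15, 6^8 ≡ 42, 6^16 ≡ 56, 6^32 ≡ 25 (mod 61).
Test 6^d mod 61 for each divisor d in increasing order:
6^1 ≡ 6
6^2 ≡ 36
6^3 = 6^2·6^1 ≡ 33
6^4 ≡ 15
6^5 = 6^4·6^1 ≡ 29
6^6 = 6^4·6^2 ≡ 52
6^10 = 6^8·6^2 ≡ 48
6^12 = 6^8·6^4 ≡ 20
6^15 = 6^8·6^4·6^2·6^1 ≡ 50
6^20 = 6^16·6^4 ≡ 47
6^30 = 6^16·6^8·6^4·6^2 ≡ 60
6^60 = 6^32·6^16·6^8·6^4 ≡ 1  ← first divisor giving 1
The order is 60.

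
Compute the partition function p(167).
207890420102

p(n) counts ways to write n as a sum of positive integers (order ignored).
Euler's pentagonal recurrence: p(k) = p(k-1) + p(k-2) - p(k-5) - p(k-7) + p(k-12) + p(k-15) - ... (offsets j(3j∓1)/2, signs ++--, p(0)=1, p(<0)=0).
DP table for k = 0..166: p(0)=1, p(1)=1, p(2)=2, p(3)=3, p(4)=5, p(5)=7, p(6)=11, p(7)=15, p(8)=22, p(9)=30, p(10)=42, p(11)=56, p(12)=77, p(13)=101, p(14)=135, p(15)=176, p(16)=231, p(17)=297, p(18)=385, p(19)=490, p(20)=627, p(21)=792, p(22)=1002, p(23)=1255, p(24)=1575, p(25)=1958, p(26)=2436, p(27)=3010, p(28)=3718, p(29)=4565, p(30)=5604, p(31)=6842, p(32)=8349, p(33)=10143, p(34)=12310, p(35)=14883, p(36)=17977, p(37)=21637, p(38)=26015, p(39)=31185, p(40)=37338, p(41)=44583, p(42)=53174, p(43)=63261, p(44)=75175, p(45)=89134, p(46)=105558, p(47)=124754, p(48)=147273, p(49)=173525, p(50)=204226, p(51)=239943, p(52)=281589, p(53)=329931, p(54)=386155, p(55)=451276, p(56)=526823, p(57)=614154, p(58)=715220, p(59)=831820, p(60)=966467, p(61)=1121505, p(62)=1300156, p(63)=1505499, p(64)=1741630, p(65)=2012558, p(66)=2323520, p(67)=2679689, p(68)=3087735, p(69)=3554345, p(70)=4087968, p(71)=4697205, p(72)=5392783, p(73)=6185689, p(74)=7089500, p(75)=8118264, p(76)=9289091, p(77)=10619863, p(78)=12132164, p(79)=13848650, p(80)=15796476, p(81)=18004327, p(82)=20506255, p(83)=23338469, p(84)=26543660, p(85)=30167357, p(86)=34262962, p(87)=38887673, p(88)=44108109, p(89)=49995925, p(90)=56634173, p(91)=64112359, p(92)=72533807, p(93)=82010177, p(94)=92669720, p(95)=104651419, p(96)=118114304, p(97)=133230930, p(98)=150198136, p(99)=169229875, p(100)=190569292, p(101)=214481126, p(102)=241265379, p(103)=271248950, p(104)=304801365, p(105)=342325709, p(106)=384276336, p(107)=431149389, p(108)=483502844, p(109)=541946240, p(110)=607163746, p(111)=679903203, p(112)=761002156, p(113)=851376628, p(114)=952050665, p(115)=1064144451, p(116)=1188908248, p(117)=1327710076, p(118)=1482074143, p(119)=1653668665, p(120)=1844349560, p(121)=2056148051, p(122)=2291320912, p(123)=2552338241, p(124)=2841940500, p(125)=3163127352, p(126)=3519222692, p(127)=3913864295, p(128)=4351078600, p(129)=4835271870, p(130)=5371315400, p(131)=5964539504, p(132)=6620830889, p(133)=7346629512, p(134)=8149040695, p(135)=9035836076, p(136)=10015581680, p(137)=11097645016, p(138)=12292341831, p(139)=13610949895, p(140)=15065878135, p(141)=16670689208, p(142)=18440293320, p(143)=20390982757, p(144)=22540654445, p(145)=24908858009, p(146)=27517052599, p(147)=30388671978, p(148)=33549419497, p(149)=37027355200, p(150)=40853235313, p(151)=45060624582, p(152)=49686288421, p(153)=54770336324, p(154)=60356673280, p(155)=66493182097, p(156)=73232243759, p(157)=80630964769, p(158)=88751778802, p(159)=97662728555, p(160)=107438159466, p(161)=118159068427, p(162)=129913904637, p(163)=142798995930, p(164)=156919475295, p(165)=172389800255, p(166)=189334822579.
Final step: p(167) = p(166) + p(165) - p(162) - p(160) + p(155) + p(152) - p(145) - p(141) + p(132) + p(127) - p(116) - p(110) + p(97) + p(90) - p(75) - p(67) + p(50) + p(41) - p(22) - p(12)
= 189334822579 + 172389800255 - 129913904637 - 107438159466 + 66493182097 + 49686288421 - 24908858009 - 16670689208 + 6620830889 + 3913864295 - 1188908248 - 607163746 + 133230930 + 56634173 - 8118264 - 2679689 + 204226 + 44583 - 1002 - 77
= 207890420102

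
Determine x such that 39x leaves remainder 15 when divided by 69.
x ≡ 11 (mod 23)

gcd(39, 69) = 3, which divides 15, so solutions exist.
Divide through by 3: 13x ≡ 5 (mod 23).
Find 13^(-1) mod 23 by the extended Euclidean algorithm:
23 = 1 × 13 + 10  ⟹  10 = (1)·23 + (-1)·13
13 = 1 × 10 + 3  ⟹  3 = (-1)·23 + (2)·13
10 = 3 × 3 + 1  ⟹  1 = (4)·23 + (-7)·13
So (-7)·13 ≡ 1 (mod 23), i.e. 13^(-1) ≡ -7 ≡ 16 (mod 23).
x ≡ 16 × 5 = 80 ≡ 11 (mod 23).
Check: 39 × 11 = 429 ≡ 15 (mod 69).
x ≡ 11 (mod 23), giving 3 solutions mod 69.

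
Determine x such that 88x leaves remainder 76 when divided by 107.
x ≡ 103 (mod 107)

gcd(88, 107) = 1, which divides 76, so solutions exist.
Find 88^(-1) mod 107 by the extended Euclidean algorithm:
107 = 1 × 88 + 19  ⟹  19 = (1)·107 + (-1)·88
88 = 4 × 19 + 12  ⟹  12 = (-4)·107 + (5)·88
19 = 1 × 12 + 7  ⟹  7 = (5)·107 + (-6)·88
12 = 1 × 7 + 5  ⟹  5 = (-9)·107 + (11)·88
7 = 1 × 5 + 2  ⟹  2 = (14)·107 + (-17)·88
5 = 2 × 2 + 1  ⟹  1 = (-37)·107 + (45)·88
So (45)·88 ≡ 1 (mod 107), i.e. 88^(-1) ≡ 45 (mod 107).
x ≡ 45 × 76 = 3420 ≡ 103 (mod 107).
Check: 88 × 103 = 9064 ≡ 76 (mod 107).
Unique solution: x ≡ 103 (mod 107)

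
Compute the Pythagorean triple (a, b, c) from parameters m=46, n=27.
(1387, 2484, 2845)

Euclid's formula: a = m² - n², b = 2mn, c = m² + n²
m = 46, n = 27
a = 46² - 27² = 2116 - 729 = 1387
b = 2 × 46 × 27 = 2484
c = 46² + 27² = 2116 + 729 = 2845
Verification: 1387² + 2484² = 1923769 + 6170256 = 8094025 = 2845² ✓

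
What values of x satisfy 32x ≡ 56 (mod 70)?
x ≡ 28 (mod 35)

gcd(32, 70) = 2, which divides 56, so solutions exist.
Divide through by 2: 16x ≡ 28 (mod 35).
Find 16^(-1) mod 35 by the extended Euclidean algorithm:
35 = 2 × 16 + 3  ⟹  3 = (1)·35 + (-2)·16
16 = 5 × 3 + 1  ⟹  1 = (-5)·35 + (11)·16
So (11)·16 ≡ 1 (mod 35), i.e. 16^(-1) ≡ 11 (mod 35).
x ≡ 11 × 28 = 308 ≡ 28 (mod 35).
Check: 32 × 28 = 896 ≡ 56 (mod 70).
x ≡ 28 (mod 35), giving 2 solutions mod 70.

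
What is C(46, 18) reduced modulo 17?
7

Using Lucas' theorem:
Write n=46 and k=18 in base 17:
n in base 17: [2, 12]
k in base 17: [1, 1]
C(46,18) mod 17 = ∏ C(n_i, k_i) mod 17
Digit binomials (mod 17): C(2,1) = 2; C(12,1) = 12
Product: 2 × 12 = 24 ≡ 7 (mod 17)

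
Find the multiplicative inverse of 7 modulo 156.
67

gcd(7, 156) = 1, so the inverse exists.
Extended Euclidean algorithm on (156, 7):
156 = 22 × 7 + 2  ⟹  2 = (1)·156 + (-22)·7
7 = 3 × 2 + 1  ⟹  1 = (-3)·156 + (67)·7
So (67)·7 ≡ 1 (mod 156), i.e. 7^(-1) ≡ 67 (mod 156).
Check: 7 × 67 = 469 ≡ 1 (mod 156)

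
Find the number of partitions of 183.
896684817527

p(n) counts ways to write n as a sum of positive integers (order ignored).
Euler's pentagonal recurrence: p(k) = p(k-1) + p(k-2) - p(k-5) - p(k-7) + p(k-12) + p(k-15) - ... (offsets j(3j∓1)/2, signs ++--, p(0)=1, p(<0)=0).
DP table for k = 0..182: p(0)=1, p(1)=1, p(2)=2, p(3)=3, p(4)=5, p(5)=7, p(6)=11, p(7)=15, p(8)=22, p(9)=30, p(10)=42, p(11)=56, p(12)=77, p(13)=101, p(14)=135, p(15)=176, p(16)=231, p(17)=297, p(18)=385, p(19)=490, p(20)=627, p(21)=792, p(22)=1002, p(23)=1255, p(24)=1575, p(25)=1958, p(26)=2436, p(27)=3010, p(28)=3718, p(29)=4565, p(30)=5604, p(31)=6842, p(32)=8349, p(33)=10143, p(34)=12310, p(35)=14883, p(36)=17977, p(37)=21637, p(38)=26015, p(39)=31185, p(40)=37338, p(41)=44583, p(42)=53174, p(43)=63261, p(44)=75175, p(45)=89134, p(46)=105558, p(47)=124754, p(48)=147273, p(49)=173525, p(50)=204226, p(51)=239943, p(52)=281589, p(53)=329931, p(54)=386155, p(55)=451276, p(56)=526823, p(57)=614154, p(58)=715220, p(59)=831820, p(60)=966467, p(61)=1121505, p(62)=1300156, p(63)=1505499, p(64)=1741630, p(65)=2012558, p(66)=2323520, p(67)=2679689, p(68)=3087735, p(69)=3554345, p(70)=4087968, p(71)=4697205, p(72)=5392783, p(73)=6185689, p(74)=7089500, p(75)=8118264, p(76)=9289091, p(77)=10619863, p(78)=12132164, p(79)=13848650, p(80)=15796476, p(81)=18004327, p(82)=20506255, p(83)=23338469, p(84)=26543660, p(85)=30167357, p(86)=34262962, p(87)=38887673, p(88)=44108109, p(89)=49995925, p(90)=56634173, p(91)=64112359, p(92)=72533807, p(93)=82010177, p(94)=92669720, p(95)=104651419, p(96)=118114304, p(97)=133230930, p(98)=150198136, p(99)=169229875, p(100)=190569292, p(101)=214481126, p(102)=241265379, p(103)=271248950, p(104)=304801365, p(105)=342325709, p(106)=384276336, p(107)=431149389, p(108)=483502844, p(109)=541946240, p(110)=607163746, p(111)=679903203, p(112)=761002156, p(113)=851376628, p(114)=952050665, p(115)=1064144451, p(116)=1188908248, p(117)=1327710076, p(118)=1482074143, p(119)=1653668665, p(120)=1844349560, p(121)=2056148051, p(122)=2291320912, p(123)=2552338241, p(124)=2841940500, p(125)=3163127352, p(126)=3519222692, p(127)=3913864295, p(128)=4351078600, p(129)=4835271870, p(130)=5371315400, p(131)=5964539504, p(132)=6620830889, p(133)=7346629512, p(134)=8149040695, p(135)=9035836076, p(136)=10015581680, p(137)=11097645016, p(138)=12292341831, p(139)=13610949895, p(140)=15065878135, p(141)=16670689208, p(142)=18440293320, p(143)=20390982757, p(144)=22540654445, p(145)=24908858009, p(146)=27517052599, p(147)=30388671978, p(148)=33549419497, p(149)=37027355200, p(150)=40853235313, p(151)=45060624582, p(152)=49686288421, p(153)=54770336324, p(154)=60356673280, p(155)=66493182097, p(156)=73232243759, p(157)=80630964769, p(158)=88751778802, p(159)=97662728555, p(160)=107438159466, p(161)=118159068427, p(162)=129913904637, p(163)=142798995930, p(164)=156919475295, p(165)=172389800255, p(166)=189334822579, p(167)=207890420102, p(168)=228204732751, p(169)=250438925115, p(170)=274768617130, p(171)=301384802048, p(172)=330495499613, p(173)=362326859895, p(174)=397125074750, p(175)=435157697830, p(176)=476715857290, p(177)=522115831195, p(178)=571701605655, p(179)=625846753120, p(180)=684957390936, p(181)=749474411781, p(182)=819876908323.
Final step: p(183) = p(182) + p(181) - p(178) - p(176) + p(171) + p(168) - p(161) - p(157) + p(148) + p(143) - p(132) - p(126) + p(113) + p(106) - p(91) - p(83) + p(66) + p(57) - p(38) - p(28) + p(7)
= 819876908323 + 749474411781 - 571701605655 - 476715857290 + 301384802048 + 228204732751 - 118159068427 - 80630964769 + 33549419497 + 20390982757 - 6620830889 - 3519222692 + 851376628 + 384276336 - 64112359 - 23338469 + 2323520 + 614154 - 26015 - 3718 + 15
= 896684817527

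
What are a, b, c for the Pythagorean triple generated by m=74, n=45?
(3451, 6660, 7501)

Euclid's formula: a = m² - n², b = 2mn, c = m² + n²
m = 74, n = 45
a = 74² - 45² = 5476 - 2025 = 3451
b = 2 × 74 × 45 = 6660
c = 74² + 45² = 5476 + 2025 = 7501
Verification: 3451² + 6660² = 11909401 + 44355600 = 56265001 = 7501² ✓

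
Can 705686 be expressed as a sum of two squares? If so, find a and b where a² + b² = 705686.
Not possible

Factorization: 705686 = 2 × 23^3 × 29
By Fermat: n is sum of two squares iff every prime p ≡ 3 (mod 4) appears to even power.
Prime(s) ≡ 3 (mod 4) with odd exponent: [(23, 3)]
Therefore 705686 cannot be expressed as a² + b².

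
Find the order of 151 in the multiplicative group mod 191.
190

191 is prime, so ord(151) divides φ(191) = 190.
Divisors of 190: 1, 2, 5, 10, 19, 38, 95, 190.
Repeated squaring: 151^1 ≡ 151, 151^2 ≡ 72, 151^4 ≡ 27, 151^8 ≡ 156, 151^16 ≡ 79, 151^32 ≡ 129, 151^64 ≡ 24, 151^128 ≡ 3 (mod 191).
Test 151^d mod 191 for each divisor d in increasing order:
151^1 ≡ 151
151^2 ≡ 72
151^5 = 151^4·151^1 ≡ 66
151^10 = 151^8·151^2 ≡ 154
151^19 = 151^16·151^2·151^1 ≡ 152
151^38 = 151^32·151^4·151^2 ≡ 184
151^95 = 151^64·151^16·151^8·151^4·151^2·151^1 ≡ 190
151^190 = 151^128·151^32·151^16·151^8·151^4·151^2 ≡ 1  ← first divisor giving 1
The order is 190.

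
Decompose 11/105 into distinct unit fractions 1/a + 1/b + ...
1/10 + 1/210

Greedy algorithm:
11/105: ceiling(105/11) = 10, use 1/10
1/210: ceiling(210/1) = 210, use 1/210
Result: 11/105 = 1/10 + 1/210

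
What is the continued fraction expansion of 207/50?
[4; 7, 7]

Euclidean algorithm steps:
207 = 4 × 50 + 7
50 = 7 × 7 + 1
7 = 7 × 1 + 0
Continued fraction: [4; 7, 7]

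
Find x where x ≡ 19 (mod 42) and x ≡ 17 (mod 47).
1615

Using Chinese Remainder Theorem:
M = 42 × 47 = 1974
M1 = 47, M2 = 42
y1 = 47^(-1) mod 42 = 17
y2 = 42^(-1) mod 47 = 28
x = (19×47×17 + 17×42×28) mod 1974 = 1615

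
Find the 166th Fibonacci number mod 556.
335

Matrix identity: Q^n = [[F_(n+1), F_n], [F_n, F_(n-1)]] with Q = [[1,1],[1,0]].
n = 166 = 10100110₂. Square-and-multiply, entries mod 556:
Q^1 = [[1,1],[1,0]]
Q^2 = (Q^1)² = [[2,1],[1,1]]
Q^5 = (Q^2)²·Q = [[8,5],[5,3]]
Q^10 = (Q^5)² = [[89,55],[55,34]]
Q^20 = (Q^10)² = [[382,93],[93,289]]
Q^41 = (Q^20)²·Q = [[136,5],[5,131]]
Q^83 = (Q^41)²·Q = [[396,173],[173,223]]
Q^166 = (Q^83)² = [[485,335],[335,150]]
F_166 mod 556 = Q^166[0][1] = 335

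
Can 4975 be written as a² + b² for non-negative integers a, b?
Not possible

Factorization: 4975 = 5^2 × 199
By Fermat: n is sum of two squares iff every prime p ≡ 3 (mod 4) appears to even power.
Prime(s) ≡ 3 (mod 4) with odd exponent: [(199, 1)]
Therefore 4975 cannot be expressed as a² + b².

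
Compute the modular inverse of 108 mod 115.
82

gcd(108, 115) = 1, so the inverse exists.
Extended Euclidean algorithm on (115, 108):
115 = 1 × 108 + 7  ⟹  7 = (1)·115 + (-1)·108
108 = 15 × 7 + 3  ⟹  3 = (-15)·115 + (16)·108
7 = 2 × 3 + 1  ⟹  1 = (31)·115 + (-33)·108
So (-33)·108 ≡ 1 (mod 115), i.e. 108^(-1) ≡ -33 ≡ 82 (mod 115).
Check: 108 × 82 = 8856 ≡ 1 (mod 115)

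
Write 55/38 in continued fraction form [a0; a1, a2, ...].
[1; 2, 4, 4]

Euclidean algorithm steps:
55 = 1 × 38 + 17
38 = 2 × 17 + 4
17 = 4 × 4 + 1
4 = 4 × 1 + 0
Continued fraction: [1; 2, 4, 4]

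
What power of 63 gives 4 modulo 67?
34

Baby-step giant-step with step n = ⌈√67⌉ = 9.
Baby steps 63^j mod 67 (j:value) for j=0..8: 0:1, 1:63, 2:16, 3:3, 4:55, 5:48, 6:9, 7:31, 8:10.
Giant-step multiplier: 63^(-9) ≡ 63^(66-9) = 63^57 ≡ 5 (mod 67).
Giant steps γ_i = 4·5^i mod 67: γ_0=4, γ_1=20, γ_2=33, γ_3=31 (in table at j=7).
x = i·n + j = 3·9 + 7 = 34.
Check: 63^34 ≡ 4 (mod 67).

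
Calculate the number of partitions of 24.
1575

p(n) counts ways to write n as a sum of positive integers (order ignored).
Euler's pentagonal recurrence: p(k) = p(k-1) + p(k-2) - p(k-5) - p(k-7) + p(k-12) + p(k-15) - ... (offsets j(3j∓1)/2, signs ++--, p(0)=1, p(<0)=0).
DP table for k = 0..23: p(0)=1, p(1)=1, p(2)=2, p(3)=3, p(4)=5, p(5)=7, p(6)=11, p(7)=15, p(8)=22, p(9)=30, p(10)=42, p(11)=56, p(12)=77, p(13)=101, p(14)=135, p(15)=176, p(16)=231, p(17)=297, p(18)=385, p(19)=490, p(20)=627, p(21)=792, p(22)=1002, p(23)=1255.
Final step: p(24) = p(23) + p(22) - p(19) - p(17) + p(12) + p(9) - p(2)
= 1255 + 1002 - 490 - 297 + 77 + 30 - 2
= 1575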